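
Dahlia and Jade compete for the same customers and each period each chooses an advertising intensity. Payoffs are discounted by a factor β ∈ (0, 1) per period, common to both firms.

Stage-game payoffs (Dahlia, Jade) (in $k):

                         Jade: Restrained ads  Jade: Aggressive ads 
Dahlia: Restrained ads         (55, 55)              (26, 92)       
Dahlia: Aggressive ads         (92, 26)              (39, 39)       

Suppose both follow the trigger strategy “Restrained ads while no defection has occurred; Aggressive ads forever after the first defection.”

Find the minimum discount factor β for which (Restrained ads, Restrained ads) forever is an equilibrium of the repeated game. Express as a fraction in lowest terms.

37/53

Under grim trigger the critical discount factor is (T−C)/(T−P) with T = 92, C = 55, P = 39.
β* = (92−55)/(92−39) = 37/53.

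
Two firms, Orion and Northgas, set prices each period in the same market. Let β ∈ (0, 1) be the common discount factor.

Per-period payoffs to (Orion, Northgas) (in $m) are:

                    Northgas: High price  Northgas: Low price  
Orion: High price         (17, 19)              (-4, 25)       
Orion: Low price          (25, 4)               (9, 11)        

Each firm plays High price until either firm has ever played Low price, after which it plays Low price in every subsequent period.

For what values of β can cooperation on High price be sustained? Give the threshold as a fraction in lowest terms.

1/2

Orion's threshold: (25−17)/(25−9) = 1/2.
Northgas's threshold: (25−19)/(25−11) = 3/7.
1/2 > 3/7, so Orion binds and β* = 1/2.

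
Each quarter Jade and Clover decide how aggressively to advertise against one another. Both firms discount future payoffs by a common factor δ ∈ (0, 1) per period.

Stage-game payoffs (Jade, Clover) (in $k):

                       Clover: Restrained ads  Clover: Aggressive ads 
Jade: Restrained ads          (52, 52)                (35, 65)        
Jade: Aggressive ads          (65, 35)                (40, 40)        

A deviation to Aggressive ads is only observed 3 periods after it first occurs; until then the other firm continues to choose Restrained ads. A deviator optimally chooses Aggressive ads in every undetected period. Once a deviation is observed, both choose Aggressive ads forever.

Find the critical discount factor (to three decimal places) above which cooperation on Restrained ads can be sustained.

0.804

A deviator earns 65 for 3 periods, then 40 forever; cooperating earns 52 forever. Multiplying the IC by (1−δ):
52 ≥ 65(1−δ^3) + 40δ^3, so 25·δ^3 ≥ 13 and δ^3 ≥ 13/25.
δ ≥ (13/25)^(1/3) ≈ 0.804.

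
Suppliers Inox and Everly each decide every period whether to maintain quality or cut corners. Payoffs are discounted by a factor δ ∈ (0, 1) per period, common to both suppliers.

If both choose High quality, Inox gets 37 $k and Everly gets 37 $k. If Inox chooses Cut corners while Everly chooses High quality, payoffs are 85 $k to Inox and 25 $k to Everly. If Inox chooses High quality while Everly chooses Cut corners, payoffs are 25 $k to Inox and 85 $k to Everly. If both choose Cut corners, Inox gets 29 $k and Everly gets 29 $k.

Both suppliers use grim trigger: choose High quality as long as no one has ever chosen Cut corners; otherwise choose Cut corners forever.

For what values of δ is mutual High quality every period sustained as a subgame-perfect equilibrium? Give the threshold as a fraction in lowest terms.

6/7

37/(1−δ) ≥ 85 + 29δ/(1−δ)
37 ≥ 85 − 56δ
δ ≥ 48/56 = 6/7.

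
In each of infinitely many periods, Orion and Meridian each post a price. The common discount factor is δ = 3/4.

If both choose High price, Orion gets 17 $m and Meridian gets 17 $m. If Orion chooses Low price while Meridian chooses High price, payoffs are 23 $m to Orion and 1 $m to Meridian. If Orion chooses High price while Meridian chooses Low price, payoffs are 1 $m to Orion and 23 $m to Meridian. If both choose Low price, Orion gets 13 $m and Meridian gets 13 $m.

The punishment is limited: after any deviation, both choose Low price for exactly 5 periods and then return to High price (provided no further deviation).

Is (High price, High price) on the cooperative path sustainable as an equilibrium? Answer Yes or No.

Comparing payoff streams over the 6 periods until play realigns: cooperate → 17(1+δ+…+δ^5); deviate → 23 + 13(δ+…+δ^5).
Cooperation is sustained iff (17−13)(δ+…+δ^5) ≥ 23−17.
δ+…+δ^5 = 3/4·(1−(3/4)^5)/(1−3/4) = 2.2881, and (23−17)/(17−13) = 1.5000.
2.2881 ≥ 1.5000, so cooperation is sustainable.

Yes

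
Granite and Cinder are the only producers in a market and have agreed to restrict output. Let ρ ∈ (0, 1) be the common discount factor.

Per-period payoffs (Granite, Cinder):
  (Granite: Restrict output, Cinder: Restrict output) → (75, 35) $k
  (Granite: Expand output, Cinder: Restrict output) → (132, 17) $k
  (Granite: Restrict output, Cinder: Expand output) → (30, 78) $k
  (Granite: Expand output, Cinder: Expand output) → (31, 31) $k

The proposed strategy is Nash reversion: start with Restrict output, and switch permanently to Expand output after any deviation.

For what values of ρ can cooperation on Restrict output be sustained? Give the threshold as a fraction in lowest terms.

Granite's threshold: (132−75)/(132−31) = 57/101.
Cinder's threshold: (78−35)/(78−31) = 43/47.
57/101 < 43/47, so Cinder binds and ρ* = 43/47.

43/47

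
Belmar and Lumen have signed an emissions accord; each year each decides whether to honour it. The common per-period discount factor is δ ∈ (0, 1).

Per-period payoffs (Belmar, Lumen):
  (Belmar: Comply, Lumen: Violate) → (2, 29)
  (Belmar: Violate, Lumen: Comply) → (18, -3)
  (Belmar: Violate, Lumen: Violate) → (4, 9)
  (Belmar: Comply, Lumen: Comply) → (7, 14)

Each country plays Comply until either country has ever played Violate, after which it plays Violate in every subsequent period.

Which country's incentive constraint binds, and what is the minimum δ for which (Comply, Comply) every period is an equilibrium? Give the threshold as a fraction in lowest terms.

Belmar's threshold: (18−7)/(18−4) = 11/14.
Lumen's threshold: (29−14)/(29−9) = 3/4.
11/14 > 3/4, so Belmar binds and δ* = 11/14.

Belmar; δ ≥ 11/14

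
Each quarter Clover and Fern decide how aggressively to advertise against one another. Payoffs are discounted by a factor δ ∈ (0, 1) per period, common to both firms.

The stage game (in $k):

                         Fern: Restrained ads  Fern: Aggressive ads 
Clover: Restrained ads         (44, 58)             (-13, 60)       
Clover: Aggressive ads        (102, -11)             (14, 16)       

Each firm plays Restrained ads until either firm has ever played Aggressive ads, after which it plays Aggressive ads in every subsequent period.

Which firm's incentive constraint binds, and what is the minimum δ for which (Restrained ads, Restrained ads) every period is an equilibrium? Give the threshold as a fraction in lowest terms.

Clover; δ ≥ 29/44

Clover: cooperation gives 44 each period; deviation gives 102 once then 14 forever.
  44/(1−δ) ≥ 102 + 14δ/(1−δ) ⇒ δ ≥ 58/88 = 29/44.
Fern: cooperation gives 58 each period; deviation gives 60 once then 16 forever.
  δ ≥ 2/44 = 1/22.
Both must hold, so the binding constraint is Clover's: δ ≥ 29/44.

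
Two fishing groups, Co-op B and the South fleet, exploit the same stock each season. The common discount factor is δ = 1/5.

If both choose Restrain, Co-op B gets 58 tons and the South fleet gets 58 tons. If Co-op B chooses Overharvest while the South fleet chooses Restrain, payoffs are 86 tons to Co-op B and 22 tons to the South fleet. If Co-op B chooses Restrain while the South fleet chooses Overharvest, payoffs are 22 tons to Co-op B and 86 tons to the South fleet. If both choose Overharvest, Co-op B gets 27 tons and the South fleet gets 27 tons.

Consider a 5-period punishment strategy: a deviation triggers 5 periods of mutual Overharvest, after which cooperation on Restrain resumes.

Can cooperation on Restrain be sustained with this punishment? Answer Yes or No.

A one-shot deviation gives 86 now, then 27 for 5 periods, then back to 58.
Gain from deviating: (86−58) today; loss: (58−27) in each of the next 5 periods.
No-deviation condition: (58−27)(δ+…+δ^5) ≥ 86−58, i.e. δ+…+δ^5 ≥ 28/31.
At δ = 1/5: δ+…+δ^5 = 0.2499 < 0.9032.
So cooperation is not sustainable.

No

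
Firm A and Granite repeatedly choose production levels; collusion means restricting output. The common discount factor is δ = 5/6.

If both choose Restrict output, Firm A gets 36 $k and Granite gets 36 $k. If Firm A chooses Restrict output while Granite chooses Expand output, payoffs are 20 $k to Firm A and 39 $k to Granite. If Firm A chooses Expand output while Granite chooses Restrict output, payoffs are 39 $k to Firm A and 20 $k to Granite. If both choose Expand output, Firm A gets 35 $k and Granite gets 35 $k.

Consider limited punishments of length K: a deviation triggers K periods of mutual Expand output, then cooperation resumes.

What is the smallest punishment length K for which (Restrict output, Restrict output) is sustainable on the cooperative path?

6

IC: δ(1−δ^K)/(1−δ) ≥ (39−36)/(36−35) = 3.
With δ = 5/6: need 1 − δ^K ≥ 3·(1−5/6)/(5/6), i.e. δ^K ≤ 0.4000.
Since (5/6)^5 = 0.4019 and (5/6)^6 = 0.3349, the smallest such K is 6.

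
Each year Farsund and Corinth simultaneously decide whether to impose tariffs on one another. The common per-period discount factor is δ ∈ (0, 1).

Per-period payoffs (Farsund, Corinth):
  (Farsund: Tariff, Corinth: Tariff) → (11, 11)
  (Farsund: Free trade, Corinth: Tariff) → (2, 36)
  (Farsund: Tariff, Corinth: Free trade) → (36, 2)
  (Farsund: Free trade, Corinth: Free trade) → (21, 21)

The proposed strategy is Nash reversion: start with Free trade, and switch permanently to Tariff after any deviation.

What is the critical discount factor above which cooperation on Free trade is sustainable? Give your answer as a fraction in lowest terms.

3/5

21/(1−δ) ≥ 36 + 11δ/(1−δ)
21 ≥ 36 − 25δ
δ ≥ 15/25 = 3/5.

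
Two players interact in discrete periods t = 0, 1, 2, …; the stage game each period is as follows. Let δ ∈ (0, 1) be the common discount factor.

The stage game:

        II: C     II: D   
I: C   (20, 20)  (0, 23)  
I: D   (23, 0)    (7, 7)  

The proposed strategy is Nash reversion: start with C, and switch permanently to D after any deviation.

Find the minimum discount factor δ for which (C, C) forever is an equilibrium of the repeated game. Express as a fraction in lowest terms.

Cooperation forever yields 20 each period: 20/(1−δ).
Deviating yields 23 once, then 7 forever: 23 + 7δ/(1−δ).
No profitable deviation requires 20/(1−δ) ≥ 23 + 7δ/(1−δ).
Multiplying by (1−δ): 20 ≥ 23(1−δ) + 7δ = 23 − 16δ.
So 16δ ≥ 3, i.e. δ ≥ 3/16.

3/16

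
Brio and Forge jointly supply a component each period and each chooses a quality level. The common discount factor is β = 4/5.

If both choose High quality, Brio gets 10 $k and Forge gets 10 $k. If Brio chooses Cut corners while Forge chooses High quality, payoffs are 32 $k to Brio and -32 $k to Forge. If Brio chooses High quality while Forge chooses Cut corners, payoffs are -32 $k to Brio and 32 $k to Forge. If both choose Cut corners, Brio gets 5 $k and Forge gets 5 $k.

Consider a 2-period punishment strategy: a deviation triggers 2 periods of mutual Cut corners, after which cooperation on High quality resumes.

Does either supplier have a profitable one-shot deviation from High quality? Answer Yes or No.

Comparing payoff streams over the 3 periods until play realigns: cooperate → 10(1+β+…+β^2); deviate → 32 + 5(β+…+β^2).
Cooperation is sustained iff (10−5)(β+…+β^2) ≥ 32−10.
β+…+β^2 = 4/5·(1−(4/5)^2)/(1−4/5) = 1.4400, and (32−10)/(10−5) = 4.4000.
1.4400 < 4.4000, so cooperation is not sustainable.

Yes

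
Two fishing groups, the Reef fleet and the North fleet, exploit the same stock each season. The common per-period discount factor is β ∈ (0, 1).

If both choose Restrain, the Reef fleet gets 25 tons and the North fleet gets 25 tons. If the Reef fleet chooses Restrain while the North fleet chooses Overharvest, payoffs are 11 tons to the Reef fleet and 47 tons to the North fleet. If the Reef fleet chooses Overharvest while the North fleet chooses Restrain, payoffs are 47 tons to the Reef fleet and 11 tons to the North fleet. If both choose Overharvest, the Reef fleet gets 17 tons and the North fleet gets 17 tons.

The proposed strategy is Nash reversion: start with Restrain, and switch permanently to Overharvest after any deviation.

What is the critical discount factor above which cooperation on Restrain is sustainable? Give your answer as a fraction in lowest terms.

11/15

Under grim trigger the critical discount factor is (T−C)/(T−P) with T = 47, C = 25, P = 17.
β* = (47−25)/(47−17) = 22/30 = 11/15.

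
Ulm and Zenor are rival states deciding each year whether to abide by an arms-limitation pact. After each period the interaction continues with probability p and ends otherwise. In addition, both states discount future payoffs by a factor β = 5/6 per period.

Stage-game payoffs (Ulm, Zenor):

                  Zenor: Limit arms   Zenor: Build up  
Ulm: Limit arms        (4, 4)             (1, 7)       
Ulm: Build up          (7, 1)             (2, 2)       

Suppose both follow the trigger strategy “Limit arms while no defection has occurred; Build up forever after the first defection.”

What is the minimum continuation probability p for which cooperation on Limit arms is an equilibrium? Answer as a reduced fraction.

Expected continuation weight on next period's payoff is β·p = 5/6·p, which plays the role of the discount factor.
Cooperation requires 5/6·p ≥ (7−4)/(7−2) = 3/5, hence p ≥ 18/25.

18/25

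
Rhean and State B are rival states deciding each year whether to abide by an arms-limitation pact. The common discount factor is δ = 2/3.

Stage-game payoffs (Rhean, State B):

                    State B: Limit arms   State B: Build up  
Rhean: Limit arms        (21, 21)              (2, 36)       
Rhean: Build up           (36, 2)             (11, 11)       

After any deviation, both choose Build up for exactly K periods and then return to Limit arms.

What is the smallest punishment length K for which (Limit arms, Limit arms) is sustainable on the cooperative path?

IC: δ(1−δ^K)/(1−δ) ≥ (36−21)/(21−11) = 3/2.
With δ = 2/3: need 1 − δ^K ≥ 3/2·(1−2/3)/(2/3), i.e. δ^K ≤ 0.2500.
Since (2/3)^3 = 0.2963 and (2/3)^4 = 0.1975, the smallest such K is 4.

4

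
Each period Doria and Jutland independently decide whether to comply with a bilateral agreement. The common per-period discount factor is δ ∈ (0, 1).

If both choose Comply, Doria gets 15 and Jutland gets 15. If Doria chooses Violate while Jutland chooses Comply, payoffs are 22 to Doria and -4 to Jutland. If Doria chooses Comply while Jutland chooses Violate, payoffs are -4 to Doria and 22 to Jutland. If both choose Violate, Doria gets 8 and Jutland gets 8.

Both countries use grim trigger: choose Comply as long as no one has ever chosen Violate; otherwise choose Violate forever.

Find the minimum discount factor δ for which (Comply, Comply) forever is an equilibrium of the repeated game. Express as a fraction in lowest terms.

Cooperation forever yields 15 each period: 15/(1−δ).
Deviating yields 22 once, then 8 forever: 22 + 8δ/(1−δ).
No profitable deviation requires 15/(1−δ) ≥ 22 + 8δ/(1−δ).
Multiplying by (1−δ): 15 ≥ 22(1−δ) + 8δ = 22 − 14δ.
So 14δ ≥ 7, i.e. δ ≥ 7/14 = 1/2.

1/2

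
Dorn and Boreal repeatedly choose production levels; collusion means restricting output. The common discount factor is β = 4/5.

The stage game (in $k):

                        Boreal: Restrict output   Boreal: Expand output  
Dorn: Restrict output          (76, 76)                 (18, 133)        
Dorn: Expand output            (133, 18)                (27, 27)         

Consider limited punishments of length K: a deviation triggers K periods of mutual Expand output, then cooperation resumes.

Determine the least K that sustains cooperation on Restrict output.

2

No profitable deviation requires (76−27)(β+…+β^K) ≥ 133−76, i.e. β+…+β^K ≥ 57/49 ≈ 1.1633.
With β = 4/5, the partial sums are K=1: 0.8000, K=2: 1.4400.
K = 2 is the first length at which the sum reaches 1.1633.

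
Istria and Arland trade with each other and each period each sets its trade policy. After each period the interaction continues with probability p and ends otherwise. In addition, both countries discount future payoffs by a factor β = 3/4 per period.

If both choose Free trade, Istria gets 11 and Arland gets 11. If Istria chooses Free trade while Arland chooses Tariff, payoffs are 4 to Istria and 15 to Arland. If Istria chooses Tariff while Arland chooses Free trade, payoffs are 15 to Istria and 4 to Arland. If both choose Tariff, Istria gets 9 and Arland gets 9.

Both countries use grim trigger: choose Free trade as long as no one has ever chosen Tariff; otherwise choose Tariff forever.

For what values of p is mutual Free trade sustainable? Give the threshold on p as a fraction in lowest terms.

8/9

Expected continuation weight on next period's payoff is β·p = 3/4·p, which plays the role of the discount factor.
Cooperation requires 3/4·p ≥ (15−11)/(15−9) = 2/3, hence p ≥ 8/9.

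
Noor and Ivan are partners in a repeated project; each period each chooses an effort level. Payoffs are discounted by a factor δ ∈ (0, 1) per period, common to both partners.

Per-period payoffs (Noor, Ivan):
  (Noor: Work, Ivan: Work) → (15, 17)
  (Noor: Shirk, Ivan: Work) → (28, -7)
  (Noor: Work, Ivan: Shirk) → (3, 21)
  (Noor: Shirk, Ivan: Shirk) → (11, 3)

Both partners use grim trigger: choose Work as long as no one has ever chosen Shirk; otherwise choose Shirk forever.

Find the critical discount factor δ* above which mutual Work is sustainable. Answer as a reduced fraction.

Noor's threshold: (28−15)/(28−11) = 13/17.
Ivan's threshold: (21−17)/(21−3) = 2/9.
13/17 > 2/9, so Noor binds and δ* = 13/17.

13/17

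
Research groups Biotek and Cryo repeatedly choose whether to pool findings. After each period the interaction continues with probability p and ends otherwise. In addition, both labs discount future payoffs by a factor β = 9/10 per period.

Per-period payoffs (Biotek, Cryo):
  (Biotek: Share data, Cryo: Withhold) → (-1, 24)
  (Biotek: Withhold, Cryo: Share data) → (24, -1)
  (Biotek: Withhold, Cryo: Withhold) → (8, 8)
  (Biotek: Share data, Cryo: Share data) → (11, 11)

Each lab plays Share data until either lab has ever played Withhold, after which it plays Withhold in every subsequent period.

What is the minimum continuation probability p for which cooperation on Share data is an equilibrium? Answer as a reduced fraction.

65/72

With continuation probability p and discount β, the effective per-period discount factor is βp.
Grim-trigger IC: βp ≥ (24−11)/(24−8) = 13/16.
So p ≥ (13/16)/(9/10) = 65/72.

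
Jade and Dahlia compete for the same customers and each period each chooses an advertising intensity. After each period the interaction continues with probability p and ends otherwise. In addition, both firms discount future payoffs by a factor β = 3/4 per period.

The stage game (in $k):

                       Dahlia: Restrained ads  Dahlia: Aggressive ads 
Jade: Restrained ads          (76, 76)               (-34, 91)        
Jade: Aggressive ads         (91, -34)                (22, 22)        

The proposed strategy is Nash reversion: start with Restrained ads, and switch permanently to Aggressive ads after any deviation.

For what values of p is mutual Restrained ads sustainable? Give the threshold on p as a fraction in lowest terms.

20/69

With continuation probability p and discount β, the effective per-period discount factor is βp.
Grim-trigger IC: βp ≥ (91−76)/(91−22) = 5/23.
So p ≥ (5/23)/(3/4) = 20/69.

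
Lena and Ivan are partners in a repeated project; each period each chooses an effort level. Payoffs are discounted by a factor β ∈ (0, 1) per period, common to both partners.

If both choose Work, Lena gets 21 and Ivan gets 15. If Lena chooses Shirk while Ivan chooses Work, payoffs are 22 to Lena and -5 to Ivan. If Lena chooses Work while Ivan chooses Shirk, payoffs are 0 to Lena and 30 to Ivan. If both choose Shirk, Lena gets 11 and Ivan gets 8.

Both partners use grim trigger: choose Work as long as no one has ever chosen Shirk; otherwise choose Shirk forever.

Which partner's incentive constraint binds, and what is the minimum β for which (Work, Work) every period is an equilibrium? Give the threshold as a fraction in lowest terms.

For Lena: deviation gain 22−21 = 1, per-period punishment loss 21−11 = 10. IC gives β ≥ 1/11.
For Ivan: gain 15, loss 7 per period, so β ≥ 15/22.
The tighter constraint is Ivan's, so cooperation needs β ≥ 15/22.

Ivan; β ≥ 15/22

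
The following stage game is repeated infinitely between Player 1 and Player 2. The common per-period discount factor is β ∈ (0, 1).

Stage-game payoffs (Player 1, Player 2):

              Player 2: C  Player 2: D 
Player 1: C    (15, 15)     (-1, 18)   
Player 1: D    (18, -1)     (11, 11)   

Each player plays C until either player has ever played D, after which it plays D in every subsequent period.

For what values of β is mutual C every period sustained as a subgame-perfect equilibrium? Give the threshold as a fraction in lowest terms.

15/(1−β) ≥ 18 + 11β/(1−β)
15 ≥ 18 − 7β
β ≥ 3/7.

3/7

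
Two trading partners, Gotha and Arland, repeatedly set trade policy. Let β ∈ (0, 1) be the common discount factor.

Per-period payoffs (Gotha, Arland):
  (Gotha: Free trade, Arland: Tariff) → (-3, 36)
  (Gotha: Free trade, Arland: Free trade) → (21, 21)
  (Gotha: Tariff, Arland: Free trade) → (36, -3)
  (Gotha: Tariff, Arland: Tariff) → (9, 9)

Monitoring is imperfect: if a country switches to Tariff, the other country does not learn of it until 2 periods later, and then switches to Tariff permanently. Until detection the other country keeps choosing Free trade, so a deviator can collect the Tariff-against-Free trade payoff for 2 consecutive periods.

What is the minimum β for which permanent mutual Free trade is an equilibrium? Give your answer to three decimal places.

0.745

A deviator earns 36 for 2 periods, then 9 forever; cooperating earns 21 forever. Multiplying the IC by (1−β):
21 ≥ 36(1−β^2) + 9β^2, so 27·β^2 ≥ 15 and β^2 ≥ 5/9.
β ≥ (5/9)^(1/2) ≈ 0.745.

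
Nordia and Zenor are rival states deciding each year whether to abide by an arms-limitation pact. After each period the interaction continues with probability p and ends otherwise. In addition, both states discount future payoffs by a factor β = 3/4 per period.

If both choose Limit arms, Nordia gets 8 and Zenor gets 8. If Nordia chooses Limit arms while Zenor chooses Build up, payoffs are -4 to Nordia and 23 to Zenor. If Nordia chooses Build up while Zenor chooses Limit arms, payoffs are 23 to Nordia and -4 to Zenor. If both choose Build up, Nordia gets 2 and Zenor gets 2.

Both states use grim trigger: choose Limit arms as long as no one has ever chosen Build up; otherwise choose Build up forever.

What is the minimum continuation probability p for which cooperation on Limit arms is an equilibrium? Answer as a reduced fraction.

Expected continuation weight on next period's payoff is β·p = 3/4·p, which plays the role of the discount factor.
Cooperation requires 3/4·p ≥ (23−8)/(23−2) = 5/7, hence p ≥ 20/21.

20/21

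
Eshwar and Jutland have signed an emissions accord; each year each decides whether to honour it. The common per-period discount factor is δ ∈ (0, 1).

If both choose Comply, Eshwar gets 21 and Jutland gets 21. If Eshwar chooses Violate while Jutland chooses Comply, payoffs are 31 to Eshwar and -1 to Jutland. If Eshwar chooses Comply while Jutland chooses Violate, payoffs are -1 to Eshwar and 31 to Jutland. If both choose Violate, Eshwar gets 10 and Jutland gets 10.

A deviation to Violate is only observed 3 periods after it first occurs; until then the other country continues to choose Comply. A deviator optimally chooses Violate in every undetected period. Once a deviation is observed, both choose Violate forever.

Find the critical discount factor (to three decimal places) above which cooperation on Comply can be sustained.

The best deviation is to choose Violate for all 3 undetected periods, earning 31 each, then 10 forever once detected.
Deviation value: 31(1−δ^3)/(1−δ) + 10δ^3/(1−δ); cooperation value: 21/(1−δ).
IC: 21 ≥ 31(1−δ^3) + 10δ^3 = 31 − 21δ^3.
So δ^3 ≥ 10/21, giving δ ≥ (10/21)^(1/3) ≈ 0.781.

0.781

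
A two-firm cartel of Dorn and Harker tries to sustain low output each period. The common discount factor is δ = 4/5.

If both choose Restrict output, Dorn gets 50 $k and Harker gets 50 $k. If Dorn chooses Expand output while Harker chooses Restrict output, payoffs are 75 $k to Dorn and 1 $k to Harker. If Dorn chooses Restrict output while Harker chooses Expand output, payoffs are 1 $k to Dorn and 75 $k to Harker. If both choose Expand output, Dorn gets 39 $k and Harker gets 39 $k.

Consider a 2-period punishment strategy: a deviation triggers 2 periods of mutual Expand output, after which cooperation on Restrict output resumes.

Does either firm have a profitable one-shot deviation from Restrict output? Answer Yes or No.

Comparing payoff streams over the 3 periods until play realigns: cooperate → 50(1+δ+…+δ^2); deviate → 75 + 39(δ+…+δ^2).
Cooperation is sustained iff (50−39)(δ+…+δ^2) ≥ 75−50.
δ+…+δ^2 = 4/5·(1−(4/5)^2)/(1−4/5) = 1.4400, and (75−50)/(50−39) = 2.2727.
1.4400 < 2.2727, so cooperation is not sustainable.

Yes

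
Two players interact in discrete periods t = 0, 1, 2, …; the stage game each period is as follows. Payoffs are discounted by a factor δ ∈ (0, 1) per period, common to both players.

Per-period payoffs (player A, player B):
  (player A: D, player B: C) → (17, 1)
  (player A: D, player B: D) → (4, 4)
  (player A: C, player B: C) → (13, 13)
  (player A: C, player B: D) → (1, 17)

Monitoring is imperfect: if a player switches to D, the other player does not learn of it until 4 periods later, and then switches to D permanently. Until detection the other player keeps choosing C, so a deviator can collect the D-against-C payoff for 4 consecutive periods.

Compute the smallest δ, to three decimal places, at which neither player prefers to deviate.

A deviator earns 17 for 4 periods, then 4 forever; cooperating earns 13 forever. Multiplying the IC by (1−δ):
13 ≥ 17(1−δ^4) + 4δ^4, so 13·δ^4 ≥ 4 and δ^4 ≥ 4/13.
δ ≥ (4/13)^(1/4) ≈ 0.745.

0.745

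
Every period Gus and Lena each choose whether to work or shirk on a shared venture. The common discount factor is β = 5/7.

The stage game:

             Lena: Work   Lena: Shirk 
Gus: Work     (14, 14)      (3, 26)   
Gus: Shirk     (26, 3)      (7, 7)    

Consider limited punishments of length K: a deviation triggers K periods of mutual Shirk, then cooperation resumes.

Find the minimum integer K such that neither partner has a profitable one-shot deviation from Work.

4

Need Σ_{k=1}^{K} β^k ≥ (26−14)/(14−7) = 1.7143 at β = 5/7.
At K = 3 the sum is 1.5889 < 1.7143; at K = 4 it is 1.8492 ≥ 1.7143.
So the minimum punishment length is K = 4.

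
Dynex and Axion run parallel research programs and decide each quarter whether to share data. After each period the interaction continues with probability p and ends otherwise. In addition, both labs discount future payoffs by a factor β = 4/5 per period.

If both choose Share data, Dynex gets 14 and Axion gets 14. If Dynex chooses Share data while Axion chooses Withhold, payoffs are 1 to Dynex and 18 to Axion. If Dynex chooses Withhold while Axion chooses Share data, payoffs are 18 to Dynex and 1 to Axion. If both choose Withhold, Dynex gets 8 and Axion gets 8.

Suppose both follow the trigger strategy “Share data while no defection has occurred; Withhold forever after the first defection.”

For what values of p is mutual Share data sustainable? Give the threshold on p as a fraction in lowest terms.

With continuation probability p and discount β, the effective per-period discount factor is βp.
Grim-trigger IC: βp ≥ (18−14)/(18−8) = 2/5.
So p ≥ (2/5)/(4/5) = 1/2.

1/2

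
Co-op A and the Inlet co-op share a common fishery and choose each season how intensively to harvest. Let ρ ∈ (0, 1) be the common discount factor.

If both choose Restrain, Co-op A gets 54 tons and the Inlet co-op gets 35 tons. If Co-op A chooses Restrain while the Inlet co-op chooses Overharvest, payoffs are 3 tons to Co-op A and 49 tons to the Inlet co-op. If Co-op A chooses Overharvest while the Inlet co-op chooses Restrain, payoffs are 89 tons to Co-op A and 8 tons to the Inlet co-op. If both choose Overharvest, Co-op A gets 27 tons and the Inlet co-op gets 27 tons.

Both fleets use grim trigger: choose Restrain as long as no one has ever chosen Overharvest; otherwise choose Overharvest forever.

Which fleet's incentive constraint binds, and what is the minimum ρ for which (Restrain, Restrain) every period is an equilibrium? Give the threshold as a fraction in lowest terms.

For Co-op A: deviation gain 89−54 = 35, per-period punishment loss 54−27 = 27. IC gives ρ ≥ 35/62.
For the Inlet co-op: gain 14, loss 8 per period, so ρ ≥ 14/22 = 7/11.
The tighter constraint is the Inlet co-op's, so cooperation needs ρ ≥ 7/11.

the Inlet co-op; ρ ≥ 7/11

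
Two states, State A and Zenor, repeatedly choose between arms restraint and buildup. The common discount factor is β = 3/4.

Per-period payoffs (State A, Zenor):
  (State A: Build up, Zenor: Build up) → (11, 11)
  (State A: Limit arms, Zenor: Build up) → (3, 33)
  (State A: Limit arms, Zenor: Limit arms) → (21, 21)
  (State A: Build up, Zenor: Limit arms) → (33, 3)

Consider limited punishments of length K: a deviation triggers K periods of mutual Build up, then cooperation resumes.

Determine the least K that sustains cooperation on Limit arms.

2

Need Σ_{k=1}^{K} β^k ≥ (33−21)/(21−11) = 1.2000 at β = 3/4.
At K = 1 the sum is 0.7500 < 1.2000; at K = 2 it is 1.3125 ≥ 1.2000.
So the minimum punishment length is K = 2.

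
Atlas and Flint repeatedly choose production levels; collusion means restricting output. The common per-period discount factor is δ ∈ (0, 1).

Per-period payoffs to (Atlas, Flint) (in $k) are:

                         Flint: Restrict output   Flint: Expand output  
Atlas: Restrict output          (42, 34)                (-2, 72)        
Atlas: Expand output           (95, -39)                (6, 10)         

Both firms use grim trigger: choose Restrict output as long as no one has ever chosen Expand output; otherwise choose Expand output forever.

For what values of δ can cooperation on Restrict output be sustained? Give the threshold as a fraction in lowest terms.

For Atlas: deviation gain 95−42 = 53, per-period punishment loss 42−6 = 36. IC gives δ ≥ 53/89.
For Flint: gain 38, loss 24 per period, so δ ≥ 38/62 = 19/31.
The tighter constraint is Flint's, so cooperation needs δ ≥ 19/31.

19/31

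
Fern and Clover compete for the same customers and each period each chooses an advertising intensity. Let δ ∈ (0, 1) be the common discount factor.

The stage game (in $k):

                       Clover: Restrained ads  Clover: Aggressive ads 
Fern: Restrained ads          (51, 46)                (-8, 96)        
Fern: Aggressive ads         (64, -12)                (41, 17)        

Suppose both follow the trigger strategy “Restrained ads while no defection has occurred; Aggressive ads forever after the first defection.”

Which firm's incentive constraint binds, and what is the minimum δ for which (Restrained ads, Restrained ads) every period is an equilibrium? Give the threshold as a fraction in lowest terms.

Clover; δ ≥ 50/79

Fern: cooperation gives 51 each period; deviation gives 64 once then 41 forever.
  51/(1−δ) ≥ 64 + 41δ/(1−δ) ⇒ δ ≥ 13/23.
Clover: cooperation gives 46 each period; deviation gives 96 once then 17 forever.
  δ ≥ 50/79.
Both must hold, so the binding constraint is Clover's: δ ≥ 50/79.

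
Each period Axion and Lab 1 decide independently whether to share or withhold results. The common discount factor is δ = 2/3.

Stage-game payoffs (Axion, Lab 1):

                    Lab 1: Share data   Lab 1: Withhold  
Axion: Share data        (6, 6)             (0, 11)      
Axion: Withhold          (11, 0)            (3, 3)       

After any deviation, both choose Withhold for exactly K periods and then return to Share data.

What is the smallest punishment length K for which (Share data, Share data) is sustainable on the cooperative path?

5

IC: δ(1−δ^K)/(1−δ) ≥ (11−6)/(6−3) = 5/3.
With δ = 2/3: need 1 − δ^K ≥ 5/3·(1−2/3)/(2/3), i.e. δ^K ≤ 0.1667.
Since (2/3)^4 = 0.1975 and (2/3)^5 = 0.1317, the smallest such K is 5.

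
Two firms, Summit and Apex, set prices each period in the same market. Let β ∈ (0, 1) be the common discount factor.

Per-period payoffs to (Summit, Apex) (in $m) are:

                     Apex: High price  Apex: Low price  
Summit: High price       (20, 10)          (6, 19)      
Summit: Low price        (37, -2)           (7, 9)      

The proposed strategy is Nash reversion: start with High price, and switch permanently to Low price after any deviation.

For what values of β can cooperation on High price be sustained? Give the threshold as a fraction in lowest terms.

Summit's threshold: (37−20)/(37−7) = 17/30.
Apex's threshold: (19−10)/(19−9) = 9/10.
17/30 < 9/10, so Apex binds and β* = 9/10.

9/10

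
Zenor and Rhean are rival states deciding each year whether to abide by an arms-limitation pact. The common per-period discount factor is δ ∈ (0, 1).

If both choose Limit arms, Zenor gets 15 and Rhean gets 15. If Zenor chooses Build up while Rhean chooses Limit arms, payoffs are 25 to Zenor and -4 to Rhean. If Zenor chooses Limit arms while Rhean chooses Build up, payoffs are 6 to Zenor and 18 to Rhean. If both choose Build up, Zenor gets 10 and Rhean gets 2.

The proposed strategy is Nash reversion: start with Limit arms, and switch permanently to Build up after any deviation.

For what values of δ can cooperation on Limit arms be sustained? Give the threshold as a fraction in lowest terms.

Zenor's threshold: (25−15)/(25−10) = 2/3.
Rhean's threshold: (18−15)/(18−2) = 3/16.
2/3 > 3/16, so Zenor binds and δ* = 2/3.

2/3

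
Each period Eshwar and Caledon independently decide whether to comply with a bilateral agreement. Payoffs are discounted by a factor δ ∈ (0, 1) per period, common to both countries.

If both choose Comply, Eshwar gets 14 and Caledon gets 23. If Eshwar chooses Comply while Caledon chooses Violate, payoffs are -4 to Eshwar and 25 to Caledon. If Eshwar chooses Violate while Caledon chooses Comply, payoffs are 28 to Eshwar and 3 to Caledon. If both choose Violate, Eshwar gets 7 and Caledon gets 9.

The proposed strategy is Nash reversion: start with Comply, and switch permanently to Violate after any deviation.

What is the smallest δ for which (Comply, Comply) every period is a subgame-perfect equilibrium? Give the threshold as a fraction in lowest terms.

2/3

Eshwar's threshold: (28−14)/(28−7) = 2/3.
Caledon's threshold: (25−23)/(25−9) = 1/8.
2/3 > 1/8, so Eshwar binds and δ* = 2/3.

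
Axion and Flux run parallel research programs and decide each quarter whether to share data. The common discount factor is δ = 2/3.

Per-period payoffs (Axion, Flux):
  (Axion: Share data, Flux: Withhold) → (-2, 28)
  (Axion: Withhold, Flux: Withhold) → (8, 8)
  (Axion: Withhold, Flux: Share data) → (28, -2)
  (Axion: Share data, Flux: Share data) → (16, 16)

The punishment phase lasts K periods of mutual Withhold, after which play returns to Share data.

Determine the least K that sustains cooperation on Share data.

No profitable deviation requires (16−8)(δ+…+δ^K) ≥ 28−16, i.e. δ+…+δ^K ≥ 3/2 ≈ 1.5000.
With δ = 2/3, the partial sums are K=1: 0.6667, K=2: 1.1111, K=3: 1.4074, K=4: 1.6049.
K = 4 is the first length at which the sum reaches 1.5000.

4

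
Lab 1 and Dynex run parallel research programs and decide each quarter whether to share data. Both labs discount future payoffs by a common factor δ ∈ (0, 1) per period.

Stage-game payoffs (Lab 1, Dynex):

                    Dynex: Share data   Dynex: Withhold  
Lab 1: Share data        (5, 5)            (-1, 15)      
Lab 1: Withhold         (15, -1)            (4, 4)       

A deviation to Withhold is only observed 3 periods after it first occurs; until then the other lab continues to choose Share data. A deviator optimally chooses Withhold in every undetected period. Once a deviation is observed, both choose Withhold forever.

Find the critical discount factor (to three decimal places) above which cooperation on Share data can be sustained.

Deviating for the 3 undetected periods gains 15−5 = 10 per period over cooperation, then loses 5−4 = 1 per period forever once punishment starts.
Gain: 10(1 + δ + … + δ^2); loss: 1·δ^3/(1−δ).
No profitable deviation ⇔ 10(1−δ^3) ≤ 1·δ^3, i.e. δ^3 ≥ 10/(10+1) = 10/11.
Hence δ ≥ (10/11)^(1/3) ≈ 0.969.

0.969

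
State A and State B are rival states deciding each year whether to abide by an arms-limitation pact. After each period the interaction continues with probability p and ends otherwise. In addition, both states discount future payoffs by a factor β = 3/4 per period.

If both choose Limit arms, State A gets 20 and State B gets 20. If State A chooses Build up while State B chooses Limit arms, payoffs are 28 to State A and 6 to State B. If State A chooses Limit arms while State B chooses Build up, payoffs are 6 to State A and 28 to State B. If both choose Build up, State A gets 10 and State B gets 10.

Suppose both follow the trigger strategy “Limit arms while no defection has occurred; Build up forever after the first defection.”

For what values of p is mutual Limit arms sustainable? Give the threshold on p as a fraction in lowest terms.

16/27

Expected continuation weight on next period's payoff is β·p = 3/4·p, which plays the role of the discount factor.
Cooperation requires 3/4·p ≥ (28−20)/(28−10) = 4/9, hence p ≥ 16/27.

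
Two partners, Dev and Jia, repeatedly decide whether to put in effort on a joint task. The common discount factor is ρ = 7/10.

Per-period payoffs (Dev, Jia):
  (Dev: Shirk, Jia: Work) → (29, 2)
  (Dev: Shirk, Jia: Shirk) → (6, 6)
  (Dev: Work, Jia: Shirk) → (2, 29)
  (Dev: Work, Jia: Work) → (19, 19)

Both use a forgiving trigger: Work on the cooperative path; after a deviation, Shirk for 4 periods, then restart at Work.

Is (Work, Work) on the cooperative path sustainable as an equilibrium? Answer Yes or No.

Yes

A one-shot deviation gives 29 now, then 6 for 4 periods, then back to 19.
Gain from deviating: (29−19) today; loss: (19−6) in each of the next 4 periods.
No-deviation condition: (19−6)(ρ+…+ρ^4) ≥ 29−19, i.e. ρ+…+ρ^4 ≥ 10/13.
At ρ = 7/10: ρ+…+ρ^4 = 1.7731 ≥ 0.7692.
So cooperation is sustainable.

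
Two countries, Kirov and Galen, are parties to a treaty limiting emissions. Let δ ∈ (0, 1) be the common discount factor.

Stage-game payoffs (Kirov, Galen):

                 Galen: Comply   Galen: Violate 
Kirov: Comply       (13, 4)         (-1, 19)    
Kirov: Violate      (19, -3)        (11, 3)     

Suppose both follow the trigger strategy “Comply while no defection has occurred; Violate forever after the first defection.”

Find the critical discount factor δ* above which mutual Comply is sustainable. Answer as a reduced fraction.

15/16

Kirov: cooperation gives 13 each period; deviation gives 19 once then 11 forever.
  13/(1−δ) ≥ 19 + 11δ/(1−δ) ⇒ δ ≥ 6/8 = 3/4.
Galen: cooperation gives 4 each period; deviation gives 19 once then 3 forever.
  δ ≥ 15/16.
Both must hold, so the binding constraint is Galen's: δ ≥ 15/16.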